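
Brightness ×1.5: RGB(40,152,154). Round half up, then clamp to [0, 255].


Multiply each channel by 1.5, round half up, clamp to [0, 255]
R: 40×1.5 = 60
G: 152×1.5 = 228
B: 154×1.5 = 231
= RGB(60, 228, 231)


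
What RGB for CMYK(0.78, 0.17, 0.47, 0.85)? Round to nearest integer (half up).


R = 255 × (1-C) × (1-K) = 255 × 0.22 × 0.15 = 8.415 → 8
G = 255 × (1-M) × (1-K) = 255 × 0.83 × 0.15 = 31.7475 → 32
B = 255 × (1-Y) × (1-K) = 255 × 0.53 × 0.15 = 20.2725 → 20
= RGB(8, 32, 20)


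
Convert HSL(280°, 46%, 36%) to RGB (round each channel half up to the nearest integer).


H=280°, S=0.46, L=0.36
C = (1-|2L-1|)×S = (1-|-0.28|)×0.46 = 0.3312
H' = H/60 = 280/60 ≈ 4.6667; X = C×(1-|H' mod 2 - 1|) = 0.2208
m = L - C/2 = 0.36 - 0.1656 = 0.1944
Sector ⌊H'⌋ = 4 → (R',G',B') = (0.2208, 0.0, 0.3312)
RGB = ((R'+m)×255, (G'+m)×255, (B'+m)×255) = (105.876, 49.572, 134.028)
Round half up → RGB(106, 50, 134)


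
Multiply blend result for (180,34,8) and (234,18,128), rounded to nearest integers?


Multiply: C = A×B/255, rounded to nearest integer
R: 180×234/255 = 42120/255 ≈ 165.176 → 165
G: 34×18/255 = 612/255 ≈ 2.400 → 2
B: 8×128/255 = 1024/255 ≈ 4.016 → 4
= RGB(165, 2, 4)


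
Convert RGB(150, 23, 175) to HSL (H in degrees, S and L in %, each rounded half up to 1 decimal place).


Normalize: R'=150/255≈0.5882, G'=23/255≈0.0902, B'=175/255≈0.6863
Max=175/255, Min=23/255, Δ=Max-Min=152/255
L = (Max+Min)/2 = (175+23)/510 = 198/510 = 0.38823… → L = 38.8%
L ≤ 0.5 → S = Δ/(Max+Min) = 152/(175+23) = 152/198 = 0.76767… → S = 76.8%
(the 1/255 factors cancel in S and H, so raw channel differences can be used)
Max is B' → H = 60 × ((R-G)/Δ + 4) = 60 × ((150-23)/152 + 4)
  127/152 + 4 = 0.8355… + 4 = 4.8355…
  H = 60 × 4.8355… = 290.131…° → H = 290.1°
= HSL(290.1°, 76.8%, 38.8%)


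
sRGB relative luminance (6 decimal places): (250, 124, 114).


Linearize each channel (sRGB transfer function): c = v/255; c_lin = c/12.92 if c ≤ 0.04045, else ((c+0.055)/1.055)^2.4
  R: 250/255 ≈ 0.980392 > 0.04045 → ((0.980392+0.055)/1.055)^2.4 ≈ 0.955973
  G: 124/255 ≈ 0.486275 > 0.04045 → ((0.486275+0.055)/1.055)^2.4 ≈ 0.201556
  B: 114/255 ≈ 0.447059 > 0.04045 → ((0.447059+0.055)/1.055)^2.4 ≈ 0.168269
R_lin = 0.955973, G_lin = 0.201556, B_lin = 0.168269
L = 0.2126×R + 0.7152×G + 0.0722×B
L = 0.2126×0.955973 + 0.7152×0.201556 + 0.0722×0.168269
L ≈ 0.359542


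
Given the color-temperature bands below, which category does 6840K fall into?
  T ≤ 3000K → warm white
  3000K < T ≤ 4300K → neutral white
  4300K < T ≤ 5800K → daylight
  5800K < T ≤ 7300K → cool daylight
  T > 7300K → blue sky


Temperature: 6840K
5800K < 6840K ≤ 7300K → cool daylight
Classification: cool daylight


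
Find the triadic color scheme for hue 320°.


Triadic: equally spaced at 120° intervals
H1 = 320°
H2 = (320 + 120) mod 360 = 80°
H3 = (320 + 240) mod 360 = 200°
Triadic = 320°, 80°, 200°


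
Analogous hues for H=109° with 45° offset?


Base hue: 109°
Left analog: (109 - 45) mod 360 = 64°
Right analog: (109 + 45) mod 360 = 154°
Analogous hues = 64° and 154°


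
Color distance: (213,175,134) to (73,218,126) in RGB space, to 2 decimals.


d = √[(R₁-R₂)² + (G₁-G₂)² + (B₁-B₂)²]
d = √[(213-73)² + (175-218)² + (134-126)²]
d = √[19600 + 1849 + 64]
d = √21513
d ≈ 146.67


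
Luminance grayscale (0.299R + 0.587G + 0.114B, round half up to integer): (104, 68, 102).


Gray = 0.299×R + 0.587×G + 0.114×B
Gray = 0.299×104 + 0.587×68 + 0.114×102
Gray = 31.096 + 39.916 + 11.628
Gray = 82.640 → round half up → 83
Gray = 83


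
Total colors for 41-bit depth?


Colors = 2^bits = 2^41
= 2,199,023,255,552 colors


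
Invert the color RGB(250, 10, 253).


Invert: (255-R, 255-G, 255-B)
R: 255-250 = 5
G: 255-10 = 245
B: 255-253 = 2
= RGB(5, 245, 2)


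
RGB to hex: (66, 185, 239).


R = 66 → 42 (hex)
G = 185 → B9 (hex)
B = 239 → EF (hex)
Hex = #42B9EF


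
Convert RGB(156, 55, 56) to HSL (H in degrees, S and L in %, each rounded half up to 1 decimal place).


Normalize: R'=156/255≈0.6118, G'=55/255≈0.2157, B'=56/255≈0.2196
Max=156/255, Min=55/255, Δ=Max-Min=101/255
L = (Max+Min)/2 = (156+55)/510 = 211/510 = 0.41372… → L = 41.4%
L ≤ 0.5 → S = Δ/(Max+Min) = 101/(156+55) = 101/211 = 0.47867… → S = 47.9%
(the 1/255 factors cancel in S and H, so raw channel differences can be used)
Max is R' → H = 60 × (((G-B)/Δ) mod 6) = 60 × (((55-56)/101) mod 6)
  (-1)/101 = -0.0099…; negative, so add 6 → 5.9900…
  H = 60 × 5.9900… = 359.405…° → H = 359.4°
= HSL(359.4°, 47.9%, 41.4%)


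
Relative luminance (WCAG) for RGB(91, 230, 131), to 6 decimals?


Linearize each channel (sRGB transfer function): c = v/255; c_lin = c/12.92 if c ≤ 0.04045, else ((c+0.055)/1.055)^2.4
  R: 91/255 ≈ 0.356863 > 0.04045 → ((0.356863+0.055)/1.055)^2.4 ≈ 0.104616
  G: 230/255 ≈ 0.901961 > 0.04045 → ((0.901961+0.055)/1.055)^2.4 ≈ 0.791298
  B: 131/255 ≈ 0.513725 > 0.04045 → ((0.513725+0.055)/1.055)^2.4 ≈ 0.226966
R_lin = 0.104616, G_lin = 0.791298, B_lin = 0.226966
L = 0.2126×R + 0.7152×G + 0.0722×B
L = 0.2126×0.104616 + 0.7152×0.791298 + 0.0722×0.226966
L ≈ 0.604565


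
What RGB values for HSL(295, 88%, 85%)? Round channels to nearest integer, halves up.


H=295°, S=0.88, L=0.85
C = (1-|2L-1|)×S = (1-|0.70|)×0.88 = 0.264
H' = H/60 = 295/60 ≈ 4.9167; X = C×(1-|H' mod 2 - 1|) = 0.242
m = L - C/2 = 0.85 - 0.132 = 0.718
Sector ⌊H'⌋ = 4 → (R',G',B') = (0.242, 0.0, 0.264)
RGB = ((R'+m)×255, (G'+m)×255, (B'+m)×255) = (244.8, 183.09, 250.41)
Round half up → RGB(245, 183, 250)


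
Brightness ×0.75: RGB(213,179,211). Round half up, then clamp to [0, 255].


Multiply each channel by 0.75, round half up, clamp to [0, 255]
R: 213×0.75 = 159.75 → round → 160
G: 179×0.75 = 134.25 → round → 134
B: 211×0.75 = 158.25 → round → 158
= RGB(160, 134, 158)


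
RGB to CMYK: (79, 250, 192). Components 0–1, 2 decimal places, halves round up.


R'=79/255≈0.3098, G'=250/255≈0.9804, B'=192/255≈0.7529
K = 1 - max(R',G',B') = 1 - 250/255 = 5/255 = 0.01960… → 0.02
(1-R'-K)/(1-K) simplifies to (max-R)/max with max = 250:
C = (250-79)/250 = 171/250 = 0.684 → 0.68
M = (250-250)/250 = 0/250 = 0 → 0.00
Y = (250-192)/250 = 58/250 = 0.232 → 0.23
= CMYK(0.68, 0.00, 0.23, 0.02)


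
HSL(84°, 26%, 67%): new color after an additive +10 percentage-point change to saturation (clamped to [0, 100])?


Original S = 26%
Adjustment = +10 percentage points
New S = 26 + (10) = 36
Clamp to [0, 100] → 36
= HSL(84°, 36%, 67%)


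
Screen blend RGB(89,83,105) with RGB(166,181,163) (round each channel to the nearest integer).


Screen: C = 255 - (255-A)×(255-B)/255, rounded to nearest integer
R: 255 - (255-89)×(255-166)/255 = 255 - 14774/255 ≈ 255 - 57.937 = 197.063 → 197
G: 255 - (255-83)×(255-181)/255 = 255 - 12728/255 ≈ 255 - 49.914 = 205.086 → 205
B: 255 - (255-105)×(255-163)/255 = 255 - 13800/255 ≈ 255 - 54.118 = 200.882 → 201
= RGB(197, 205, 201)


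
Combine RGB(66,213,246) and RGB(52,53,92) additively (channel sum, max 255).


Additive: each channel = min(255, C₁+C₂)
R: 66+52 = 118 → 118
G: 213+53 = 266 → 255
B: 246+92 = 338 → 255
= RGB(118, 255, 255)


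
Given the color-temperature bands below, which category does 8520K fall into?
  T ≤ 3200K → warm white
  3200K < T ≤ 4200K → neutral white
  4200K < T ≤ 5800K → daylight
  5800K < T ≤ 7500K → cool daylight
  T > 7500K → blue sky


Temperature: 8520K
8520K > 7500K → blue sky
Classification: blue sky


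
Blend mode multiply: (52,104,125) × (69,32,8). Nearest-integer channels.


Multiply: C = A×B/255, rounded to nearest integer
R: 52×69/255 = 3588/255 ≈ 14.071 → 14
G: 104×32/255 = 3328/255 ≈ 13.051 → 13
B: 125×8/255 = 1000/255 ≈ 3.922 → 4
= RGB(14, 13, 4)


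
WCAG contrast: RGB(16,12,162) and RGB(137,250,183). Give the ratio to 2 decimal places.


Linearize each sRGB channel c=v/255: c/12.92 if c ≤ 0.04045 else ((c+0.055)/1.055)^2.4
L = 0.2126×R_lin + 0.7152×G_lin + 0.0722×B_lin
Color 1 (16,12,162):
  R=16: 16/255≈0.0627 > 0.04045 → ((0.0627+0.055)/1.055)^2.4 ≈ 0.00518
  G=12: 12/255≈0.0471 > 0.04045 → ((0.0471+0.055)/1.055)^2.4 ≈ 0.00368
  B=162: 162/255≈0.6353 > 0.04045 → ((0.6353+0.055)/1.055)^2.4 ≈ 0.36131
  L1 = 0.2126×0.00518 + 0.7152×0.00368 + 0.0722×0.36131 ≈ 0.02982
Color 2 (137,250,183):
  R=137: 137/255≈0.5373 > 0.04045 → ((0.5373+0.055)/1.055)^2.4 ≈ 0.25016
  G=250: 250/255≈0.9804 > 0.04045 → ((0.9804+0.055)/1.055)^2.4 ≈ 0.95597
  B=183: 183/255≈0.7176 > 0.04045 → ((0.7176+0.055)/1.055)^2.4 ≈ 0.47353
  L2 = 0.2126×0.25016 + 0.7152×0.95597 + 0.0722×0.47353 ≈ 0.77108
Lighter = 0.77108, Darker = 0.02982
Ratio = (L_lighter + 0.05) / (L_darker + 0.05)
Ratio = (0.77108 + 0.05) / (0.02982 + 0.05) = 0.82108 / 0.07982 ≈ 10.2870
Ratio ≈ 10.29:1


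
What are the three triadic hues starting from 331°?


Triadic: equally spaced at 120° intervals
H1 = 331°
H2 = (331 + 120) mod 360 = 91°
H3 = (331 + 240) mod 360 = 211°
Triadic = 331°, 91°, 211°


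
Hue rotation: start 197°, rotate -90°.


New hue = (H + rotation) mod 360
New hue = (197 -90) mod 360
= 107 mod 360
= 107°


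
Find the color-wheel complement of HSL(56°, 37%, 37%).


Complement = opposite side of color wheel = hue + 180°
H' = (56 + 180) mod 360 = 236°
S and L unchanged.
= HSL(236°, 37%, 37%)


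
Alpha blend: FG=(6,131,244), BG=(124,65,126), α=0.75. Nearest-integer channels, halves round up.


C = α×F + (1-α)×B, with 1-α = 0.25
R: 0.75×6 + 0.25×124 = 4.50 + 31.00 = 35.50 → 36
G: 0.75×131 + 0.25×65 = 98.25 + 16.25 = 114.50 → 115
B: 0.75×244 + 0.25×126 = 183.00 + 31.50 = 214.50 → 215
= RGB(36, 115, 215)


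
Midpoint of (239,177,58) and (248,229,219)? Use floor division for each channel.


Midpoint: each channel = ⌊(C₁+C₂)/2⌋
R: ⌊(239+248)/2⌋ = 243
G: ⌊(177+229)/2⌋ = 203
B: ⌊(58+219)/2⌋ = 138
= RGB(243, 203, 138)


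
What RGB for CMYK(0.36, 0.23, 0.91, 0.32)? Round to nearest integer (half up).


R = 255 × (1-C) × (1-K) = 255 × 0.64 × 0.68 = 110.976 → 111
G = 255 × (1-M) × (1-K) = 255 × 0.77 × 0.68 = 133.518 → 134
B = 255 × (1-Y) × (1-K) = 255 × 0.09 × 0.68 = 15.606 → 16
= RGB(111, 134, 16)


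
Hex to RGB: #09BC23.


09 → 9 (R)
BC → 188 (G)
23 → 35 (B)
= RGB(9, 188, 35)


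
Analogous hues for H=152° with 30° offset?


Base hue: 152°
Left analog: (152 - 30) mod 360 = 122°
Right analog: (152 + 30) mod 360 = 182°
Analogous hues = 122° and 182°


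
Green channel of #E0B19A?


Color: #E0B19A
R = E0 = 224
G = B1 = 177
B = 9A = 154
Green = 177


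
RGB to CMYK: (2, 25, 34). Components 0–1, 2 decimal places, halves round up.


R'=2/255≈0.0078, G'=25/255≈0.0980, B'=34/255≈0.1333
K = 1 - max(R',G',B') = 1 - 34/255 = 221/255 = 0.86666… → 0.87
(1-R'-K)/(1-K) simplifies to (max-R)/max with max = 34:
C = (34-2)/34 = 32/34 = 0.94117… → 0.94
M = (34-25)/34 = 9/34 = 0.26470… → 0.26
Y = (34-34)/34 = 0/34 = 0 → 0.00
= CMYK(0.94, 0.26, 0.00, 0.87)


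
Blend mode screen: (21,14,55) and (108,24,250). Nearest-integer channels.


Screen: C = 255 - (255-A)×(255-B)/255, rounded to nearest integer
R: 255 - (255-21)×(255-108)/255 = 255 - 34398/255 ≈ 255 - 134.894 = 120.106 → 120
G: 255 - (255-14)×(255-24)/255 = 255 - 55671/255 ≈ 255 - 218.318 = 36.682 → 37
B: 255 - (255-55)×(255-250)/255 = 255 - 1000/255 ≈ 255 - 3.922 = 251.078 → 251
= RGB(120, 37, 251)


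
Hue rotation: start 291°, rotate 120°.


New hue = (H + rotation) mod 360
New hue = (291 + 120) mod 360
= 411 mod 360
= 51°


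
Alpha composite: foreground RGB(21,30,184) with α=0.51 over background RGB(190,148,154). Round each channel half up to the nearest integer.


C = α×F + (1-α)×B, with 1-α = 0.49
R: 0.51×21 + 0.49×190 = 10.71 + 93.10 = 103.81 → 104
G: 0.51×30 + 0.49×148 = 15.30 + 72.52 = 87.82 → 88
B: 0.51×184 + 0.49×154 = 93.84 + 75.46 = 169.30 → 169
= RGB(104, 88, 169)


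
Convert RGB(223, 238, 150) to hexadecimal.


R = 223 → DF (hex)
G = 238 → EE (hex)
B = 150 → 96 (hex)
Hex = #DFEE96


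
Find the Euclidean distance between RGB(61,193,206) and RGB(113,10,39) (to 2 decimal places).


d = √[(R₁-R₂)² + (G₁-G₂)² + (B₁-B₂)²]
d = √[(61-113)² + (193-10)² + (206-39)²]
d = √[2704 + 33489 + 27889]
d = √64082
d ≈ 253.14


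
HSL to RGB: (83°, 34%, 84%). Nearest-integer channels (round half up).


H=83°, S=0.34, L=0.84
C = (1-|2L-1|)×S = (1-|0.68|)×0.34 = 0.1088
H' = H/60 = 83/60 ≈ 1.3833; X = C×(1-|H' mod 2 - 1|) ≈ 0.0671
m = L - C/2 = 0.84 - 0.0544 = 0.7856
Sector ⌊H'⌋ = 1 → (R',G',B') = (≈0.0671, 0.1088, 0.0)
RGB = ((R'+m)×255, (G'+m)×255, (B'+m)×255) = (217.4368, 228.072, 200.328)
Round half up → RGB(217, 228, 200)


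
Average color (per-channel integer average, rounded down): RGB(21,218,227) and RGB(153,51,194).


Midpoint: each channel = ⌊(C₁+C₂)/2⌋
R: ⌊(21+153)/2⌋ = 87
G: ⌊(218+51)/2⌋ = 134
B: ⌊(227+194)/2⌋ = 210
= RGB(87, 134, 210)


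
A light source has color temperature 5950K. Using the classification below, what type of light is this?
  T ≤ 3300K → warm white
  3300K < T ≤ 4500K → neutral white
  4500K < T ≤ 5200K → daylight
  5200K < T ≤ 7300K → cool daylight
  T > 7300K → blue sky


Temperature: 5950K
5200K < 5950K ≤ 7300K → cool daylight
Classification: cool daylight


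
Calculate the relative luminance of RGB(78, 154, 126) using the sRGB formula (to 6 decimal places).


Linearize each channel (sRGB transfer function): c = v/255; c_lin = c/12.92 if c ≤ 0.04045, else ((c+0.055)/1.055)^2.4
  R: 78/255 ≈ 0.305882 > 0.04045 → ((0.305882+0.055)/1.055)^2.4 ≈ 0.076185
  G: 154/255 ≈ 0.603922 > 0.04045 → ((0.603922+0.055)/1.055)^2.4 ≈ 0.323143
  B: 126/255 ≈ 0.494118 > 0.04045 → ((0.494118+0.055)/1.055)^2.4 ≈ 0.208637
R_lin = 0.076185, G_lin = 0.323143, B_lin = 0.208637
L = 0.2126×R + 0.7152×G + 0.0722×B
L = 0.2126×0.076185 + 0.7152×0.323143 + 0.0722×0.208637
L ≈ 0.262373


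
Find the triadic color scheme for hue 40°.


Triadic: equally spaced at 120° intervals
H1 = 40°
H2 = (40 + 120) mod 360 = 160°
H3 = (40 + 240) mod 360 = 280°
Triadic = 40°, 160°, 280°


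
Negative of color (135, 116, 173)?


Invert: (255-R, 255-G, 255-B)
R: 255-135 = 120
G: 255-116 = 139
B: 255-173 = 82
= RGB(120, 139, 82)


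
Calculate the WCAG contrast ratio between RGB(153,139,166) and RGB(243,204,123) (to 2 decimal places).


Linearize each sRGB channel c=v/255: c/12.92 if c ≤ 0.04045 else ((c+0.055)/1.055)^2.4
L = 0.2126×R_lin + 0.7152×G_lin + 0.0722×B_lin
Color 1 (153,139,166):
  R=153: 153/255≈0.6000 > 0.04045 → ((0.6000+0.055)/1.055)^2.4 ≈ 0.31855
  G=139: 139/255≈0.5451 > 0.04045 → ((0.5451+0.055)/1.055)^2.4 ≈ 0.25818
  B=166: 166/255≈0.6510 > 0.04045 → ((0.6510+0.055)/1.055)^2.4 ≈ 0.38133
  L1 = 0.2126×0.31855 + 0.7152×0.25818 + 0.0722×0.38133 ≈ 0.27991
Color 2 (243,204,123):
  R=243: 243/255≈0.9529 > 0.04045 → ((0.9529+0.055)/1.055)^2.4 ≈ 0.89627
  G=204: 204/255≈0.8000 > 0.04045 → ((0.8000+0.055)/1.055)^2.4 ≈ 0.60383
  B=123: 123/255≈0.4824 > 0.04045 → ((0.4824+0.055)/1.055)^2.4 ≈ 0.19807
  L2 = 0.2126×0.89627 + 0.7152×0.60383 + 0.0722×0.19807 ≈ 0.63670
Lighter = 0.63670, Darker = 0.27991
Ratio = (L_lighter + 0.05) / (L_darker + 0.05)
Ratio = (0.63670 + 0.05) / (0.27991 + 0.05) = 0.68670 / 0.32991 ≈ 2.0815
Ratio ≈ 2.08:1


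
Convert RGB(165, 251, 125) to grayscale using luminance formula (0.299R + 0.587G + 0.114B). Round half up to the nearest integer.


Gray = 0.299×R + 0.587×G + 0.114×B
Gray = 0.299×165 + 0.587×251 + 0.114×125
Gray = 49.335 + 147.337 + 14.250
Gray = 210.922 → round half up → 211
Gray = 211


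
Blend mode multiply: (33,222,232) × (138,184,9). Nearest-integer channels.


Multiply: C = A×B/255, rounded to nearest integer
R: 33×138/255 = 4554/255 ≈ 17.859 → 18
G: 222×184/255 = 40848/255 ≈ 160.188 → 160
B: 232×9/255 = 2088/255 ≈ 8.188 → 8
= RGB(18, 160, 8)


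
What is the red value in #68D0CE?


Color: #68D0CE
R = 68 = 104
G = D0 = 208
B = CE = 206
Red = 104


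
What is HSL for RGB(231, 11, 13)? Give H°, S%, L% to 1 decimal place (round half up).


Normalize: R'=231/255≈0.9059, G'=11/255≈0.0431, B'=13/255≈0.0510
Max=231/255, Min=11/255, Δ=Max-Min=220/255
L = (Max+Min)/2 = (231+11)/510 = 242/510 = 0.47450… → L = 47.5%
L ≤ 0.5 → S = Δ/(Max+Min) = 220/(231+11) = 220/242 = 0.90909… → S = 90.9%
(the 1/255 factors cancel in S and H, so raw channel differences can be used)
Max is R' → H = 60 × (((G-B)/Δ) mod 6) = 60 × (((11-13)/220) mod 6)
  (-2)/220 = -0.0090…; negative, so add 6 → 5.9909…
  H = 60 × 5.9909… = 359.454…° → H = 359.5°
= HSL(359.5°, 90.9%, 47.5%)


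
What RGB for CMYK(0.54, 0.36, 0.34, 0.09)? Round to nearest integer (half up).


R = 255 × (1-C) × (1-K) = 255 × 0.46 × 0.91 = 106.743 → 107
G = 255 × (1-M) × (1-K) = 255 × 0.64 × 0.91 = 148.512 → 149
B = 255 × (1-Y) × (1-K) = 255 × 0.66 × 0.91 = 153.153 → 153
= RGB(107, 149, 153)


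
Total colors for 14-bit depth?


Colors = 2^bits = 2^14
= 16,384 colors


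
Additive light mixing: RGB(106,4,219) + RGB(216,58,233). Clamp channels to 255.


Additive: each channel = min(255, C₁+C₂)
R: 106+216 = 322 → 255
G: 4+58 = 62 → 62
B: 219+233 = 452 → 255
= RGB(255, 62, 255)


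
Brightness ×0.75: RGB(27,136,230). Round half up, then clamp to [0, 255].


Multiply each channel by 0.75, round half up, clamp to [0, 255]
R: 27×0.75 = 20.25 → round → 20
G: 136×0.75 = 102
B: 230×0.75 = 172.5 → round → 173
= RGB(20, 102, 173)


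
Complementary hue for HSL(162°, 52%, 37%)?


Complement = opposite side of color wheel = hue + 180°
H' = (162 + 180) mod 360 = 342°
S and L unchanged.
= HSL(342°, 52%, 37%)


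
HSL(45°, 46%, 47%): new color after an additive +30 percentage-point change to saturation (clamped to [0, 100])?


Original S = 46%
Adjustment = +30 percentage points
New S = 46 + (30) = 76
Clamp to [0, 100] → 76
= HSL(45°, 76%, 47%)


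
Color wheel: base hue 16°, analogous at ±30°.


Base hue: 16°
Left analog: (16 - 30) mod 360 = 346°
Right analog: (16 + 30) mod 360 = 46°
Analogous hues = 346° and 46°


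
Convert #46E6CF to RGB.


46 → 70 (R)
E6 → 230 (G)
CF → 207 (B)
= RGB(70, 230, 207)


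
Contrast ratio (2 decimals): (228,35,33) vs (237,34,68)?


Linearize each sRGB channel c=v/255: c/12.92 if c ≤ 0.04045 else ((c+0.055)/1.055)^2.4
L = 0.2126×R_lin + 0.7152×G_lin + 0.0722×B_lin
Color 1 (228,35,33):
  R=228: 228/255≈0.8941 > 0.04045 → ((0.8941+0.055)/1.055)^2.4 ≈ 0.77582
  G=35: 35/255≈0.1373 > 0.04045 → ((0.1373+0.055)/1.055)^2.4 ≈ 0.01681
  B=33: 33/255≈0.1294 > 0.04045 → ((0.1294+0.055)/1.055)^2.4 ≈ 0.01521
  L1 = 0.2126×0.77582 + 0.7152×0.01681 + 0.0722×0.01521 ≈ 0.17806
Color 2 (237,34,68):
  R=237: 237/255≈0.9294 > 0.04045 → ((0.9294+0.055)/1.055)^2.4 ≈ 0.84687
  G=34: 34/255≈0.1333 > 0.04045 → ((0.1333+0.055)/1.055)^2.4 ≈ 0.01600
  B=68: 68/255≈0.2667 > 0.04045 → ((0.2667+0.055)/1.055)^2.4 ≈ 0.05781
  L2 = 0.2126×0.84687 + 0.7152×0.01600 + 0.0722×0.05781 ≈ 0.19566
Lighter = 0.19566, Darker = 0.17806
Ratio = (L_lighter + 0.05) / (L_darker + 0.05)
Ratio = (0.19566 + 0.05) / (0.17806 + 0.05) = 0.24566 / 0.22806 ≈ 1.0772
Ratio ≈ 1.08:1


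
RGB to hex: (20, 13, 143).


R = 20 → 14 (hex)
G = 13 → 0D (hex)
B = 143 → 8F (hex)
Hex = #140D8F


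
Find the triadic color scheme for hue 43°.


Triadic: equally spaced at 120° intervals
H1 = 43°
H2 = (43 + 120) mod 360 = 163°
H3 = (43 + 240) mod 360 = 283°
Triadic = 43°, 163°, 283°


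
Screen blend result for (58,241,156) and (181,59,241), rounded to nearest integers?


Screen: C = 255 - (255-A)×(255-B)/255, rounded to nearest integer
R: 255 - (255-58)×(255-181)/255 = 255 - 14578/255 ≈ 255 - 57.169 = 197.831 → 198
G: 255 - (255-241)×(255-59)/255 = 255 - 2744/255 ≈ 255 - 10.761 = 244.239 → 244
B: 255 - (255-156)×(255-241)/255 = 255 - 1386/255 ≈ 255 - 5.435 = 249.565 → 250
= RGB(198, 244, 250)


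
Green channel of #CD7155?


Color: #CD7155
R = CD = 205
G = 71 = 113
B = 55 = 85
Green = 113


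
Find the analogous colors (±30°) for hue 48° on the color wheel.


Base hue: 48°
Left analog: (48 - 30) mod 360 = 18°
Right analog: (48 + 30) mod 360 = 78°
Analogous hues = 18° and 78°


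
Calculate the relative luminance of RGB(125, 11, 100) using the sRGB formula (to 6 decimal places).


Linearize each channel (sRGB transfer function): c = v/255; c_lin = c/12.92 if c ≤ 0.04045, else ((c+0.055)/1.055)^2.4
  R: 125/255 ≈ 0.490196 > 0.04045 → ((0.490196+0.055)/1.055)^2.4 ≈ 0.205079
  G: 11/255 ≈ 0.043137 > 0.04045 → ((0.043137+0.055)/1.055)^2.4 ≈ 0.003347
  B: 100/255 ≈ 0.392157 > 0.04045 → ((0.392157+0.055)/1.055)^2.4 ≈ 0.127438
R_lin = 0.205079, G_lin = 0.003347, B_lin = 0.127438
L = 0.2126×R + 0.7152×G + 0.0722×B
L = 0.2126×0.205079 + 0.7152×0.003347 + 0.0722×0.127438
L ≈ 0.055194


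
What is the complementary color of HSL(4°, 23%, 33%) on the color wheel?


Complement = opposite side of color wheel = hue + 180°
H' = (4 + 180) mod 360 = 184°
S and L unchanged.
= HSL(184°, 23%, 33%)


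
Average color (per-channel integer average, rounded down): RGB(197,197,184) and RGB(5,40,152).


Midpoint: each channel = ⌊(C₁+C₂)/2⌋
R: ⌊(197+5)/2⌋ = 101
G: ⌊(197+40)/2⌋ = 118
B: ⌊(184+152)/2⌋ = 168
= RGB(101, 118, 168)


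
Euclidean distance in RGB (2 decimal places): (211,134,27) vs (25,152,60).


d = √[(R₁-R₂)² + (G₁-G₂)² + (B₁-B₂)²]
d = √[(211-25)² + (134-152)² + (27-60)²]
d = √[34596 + 324 + 1089]
d = √36009
d ≈ 189.76


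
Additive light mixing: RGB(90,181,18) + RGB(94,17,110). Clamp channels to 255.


Additive: each channel = min(255, C₁+C₂)
R: 90+94 = 184 → 184
G: 181+17 = 198 → 198
B: 18+110 = 128 → 128
= RGB(184, 198, 128)


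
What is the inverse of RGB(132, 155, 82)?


Invert: (255-R, 255-G, 255-B)
R: 255-132 = 123
G: 255-155 = 100
B: 255-82 = 173
= RGB(123, 100, 173)


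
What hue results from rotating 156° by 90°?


New hue = (H + rotation) mod 360
New hue = (156 + 90) mod 360
= 246 mod 360
= 246°


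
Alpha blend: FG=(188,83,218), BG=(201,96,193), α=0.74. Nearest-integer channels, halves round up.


C = α×F + (1-α)×B, with 1-α = 0.26
R: 0.74×188 + 0.26×201 = 139.12 + 52.26 = 191.38 → 191
G: 0.74×83 + 0.26×96 = 61.42 + 24.96 = 86.38 → 86
B: 0.74×218 + 0.26×193 = 161.32 + 50.18 = 211.50 → 212
= RGB(191, 86, 212)


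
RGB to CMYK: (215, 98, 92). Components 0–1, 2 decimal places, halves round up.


R'=215/255≈0.8431, G'=98/255≈0.3843, B'=92/255≈0.3608
K = 1 - max(R',G',B') = 1 - 215/255 = 40/255 = 0.15686… → 0.16
(1-R'-K)/(1-K) simplifies to (max-R)/max with max = 215:
C = (215-215)/215 = 0/215 = 0 → 0.00
M = (215-98)/215 = 117/215 = 0.54418… → 0.54
Y = (215-92)/215 = 123/215 = 0.57209… → 0.57
= CMYK(0.00, 0.54, 0.57, 0.16)


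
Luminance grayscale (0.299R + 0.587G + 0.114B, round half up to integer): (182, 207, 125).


Gray = 0.299×R + 0.587×G + 0.114×B
Gray = 0.299×182 + 0.587×207 + 0.114×125
Gray = 54.418 + 121.509 + 14.250
Gray = 190.177 → round half up → 190
Gray = 190


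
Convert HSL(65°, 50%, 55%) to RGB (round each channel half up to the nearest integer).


H=65°, S=0.50, L=0.55
C = (1-|2L-1|)×S = (1-|0.10|)×0.50 = 0.45
H' = H/60 = 65/60 ≈ 1.0833; X = C×(1-|H' mod 2 - 1|) = 0.4125
m = L - C/2 = 0.55 - 0.225 = 0.325
Sector ⌊H'⌋ = 1 → (R',G',B') = (0.4125, 0.45, 0.0)
RGB = ((R'+m)×255, (G'+m)×255, (B'+m)×255) = (188.0625, 197.625, 82.875)
Round half up → RGB(188, 198, 83)


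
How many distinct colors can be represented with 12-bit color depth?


Colors = 2^bits = 2^12
= 4,096 colors


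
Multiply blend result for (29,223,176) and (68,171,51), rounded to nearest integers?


Multiply: C = A×B/255, rounded to nearest integer
R: 29×68/255 = 1972/255 ≈ 7.733 → 8
G: 223×171/255 = 38133/255 ≈ 149.541 → 150
B: 176×51/255 = 8976/255 ≈ 35.200 → 35
= RGB(8, 150, 35)


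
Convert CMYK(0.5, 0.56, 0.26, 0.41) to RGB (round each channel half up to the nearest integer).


R = 255 × (1-C) × (1-K) = 255 × 0.50 × 0.59 = 75.225 → 75
G = 255 × (1-M) × (1-K) = 255 × 0.44 × 0.59 = 66.198 → 66
B = 255 × (1-Y) × (1-K) = 255 × 0.74 × 0.59 = 111.333 → 111
= RGB(75, 66, 111)


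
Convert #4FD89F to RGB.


4F → 79 (R)
D8 → 216 (G)
9F → 159 (B)
= RGB(79, 216, 159)


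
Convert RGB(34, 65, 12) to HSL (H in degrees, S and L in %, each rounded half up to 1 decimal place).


Normalize: R'=34/255≈0.1333, G'=65/255≈0.2549, B'=12/255≈0.0471
Max=65/255, Min=12/255, Δ=Max-Min=53/255
L = (Max+Min)/2 = (65+12)/510 = 77/510 = 0.15098… → L = 15.1%
L ≤ 0.5 → S = Δ/(Max+Min) = 53/(65+12) = 53/77 = 0.68831… → S = 68.8%
(the 1/255 factors cancel in S and H, so raw channel differences can be used)
Max is G' → H = 60 × ((B-R)/Δ + 2) = 60 × ((12-34)/53 + 2)
  -22/53 + 2 = -0.4150… + 2 = 1.5849…
  H = 60 × 1.5849… = 95.094…° → H = 95.1°
= HSL(95.1°, 68.8%, 15.1%)


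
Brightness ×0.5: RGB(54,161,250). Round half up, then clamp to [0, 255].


Multiply each channel by 0.5, round half up, clamp to [0, 255]
R: 54×0.5 = 27
G: 161×0.5 = 80.5 → round → 81
B: 250×0.5 = 125
= RGB(27, 81, 125)


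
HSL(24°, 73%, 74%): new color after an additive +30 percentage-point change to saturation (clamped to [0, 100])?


Original S = 73%
Adjustment = +30 percentage points
New S = 73 + (30) = 103
Clamp to [0, 100] → 100
= HSL(24°, 100%, 74%)


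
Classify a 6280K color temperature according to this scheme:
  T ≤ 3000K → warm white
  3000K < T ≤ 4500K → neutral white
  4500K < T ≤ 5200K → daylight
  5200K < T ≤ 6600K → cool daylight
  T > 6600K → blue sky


Temperature: 6280K
5200K < 6280K ≤ 6600K → cool daylight
Classification: cool daylight


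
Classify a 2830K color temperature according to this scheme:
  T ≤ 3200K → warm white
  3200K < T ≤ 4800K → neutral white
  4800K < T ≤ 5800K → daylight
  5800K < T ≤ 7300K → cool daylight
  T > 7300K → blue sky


Temperature: 2830K
2830K ≤ 3200K → warm white
Classification: warm white


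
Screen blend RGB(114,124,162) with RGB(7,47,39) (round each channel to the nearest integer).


Screen: C = 255 - (255-A)×(255-B)/255, rounded to nearest integer
R: 255 - (255-114)×(255-7)/255 = 255 - 34968/255 ≈ 255 - 137.129 = 117.871 → 118
G: 255 - (255-124)×(255-47)/255 = 255 - 27248/255 ≈ 255 - 106.855 = 148.145 → 148
B: 255 - (255-162)×(255-39)/255 = 255 - 20088/255 ≈ 255 - 78.776 = 176.224 → 176
= RGB(118, 148, 176)


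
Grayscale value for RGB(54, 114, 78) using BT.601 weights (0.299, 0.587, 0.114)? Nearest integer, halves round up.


Gray = 0.299×R + 0.587×G + 0.114×B
Gray = 0.299×54 + 0.587×114 + 0.114×78
Gray = 16.146 + 66.918 + 8.892
Gray = 91.956 → round half up → 92
Gray = 92


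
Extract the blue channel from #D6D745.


Color: #D6D745
R = D6 = 214
G = D7 = 215
B = 45 = 69
Blue = 69


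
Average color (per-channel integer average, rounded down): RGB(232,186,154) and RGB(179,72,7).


Midpoint: each channel = ⌊(C₁+C₂)/2⌋
R: ⌊(232+179)/2⌋ = 205
G: ⌊(186+72)/2⌋ = 129
B: ⌊(154+7)/2⌋ = 80
= RGB(205, 129, 80)


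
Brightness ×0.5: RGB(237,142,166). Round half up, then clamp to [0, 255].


Multiply each channel by 0.5, round half up, clamp to [0, 255]
R: 237×0.5 = 118.5 → round → 119
G: 142×0.5 = 71
B: 166×0.5 = 83
= RGB(119, 71, 83)


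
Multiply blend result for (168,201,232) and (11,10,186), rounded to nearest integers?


Multiply: C = A×B/255, rounded to nearest integer
R: 168×11/255 = 1848/255 ≈ 7.247 → 7
G: 201×10/255 = 2010/255 ≈ 7.882 → 8
B: 232×186/255 = 43152/255 ≈ 169.224 → 169
= RGB(7, 8, 169)


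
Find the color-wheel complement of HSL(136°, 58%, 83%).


Complement = opposite side of color wheel = hue + 180°
H' = (136 + 180) mod 360 = 316°
S and L unchanged.
= HSL(316°, 58%, 83%)


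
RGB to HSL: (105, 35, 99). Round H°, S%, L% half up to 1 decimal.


Normalize: R'=105/255≈0.4118, G'=35/255≈0.1373, B'=99/255≈0.3882
Max=105/255, Min=35/255, Δ=Max-Min=70/255
L = (Max+Min)/2 = (105+35)/510 = 140/510 = 0.27450… → L = 27.5%
L ≤ 0.5 → S = Δ/(Max+Min) = 70/(105+35) = 70/140 = 0.5 → S = 50.0%
(the 1/255 factors cancel in S and H, so raw channel differences can be used)
Max is R' → H = 60 × (((G-B)/Δ) mod 6) = 60 × (((35-99)/70) mod 6)
  (-64)/70 = -0.9142…; negative, so add 6 → 5.0857…
  H = 60 × 5.0857… = 305.142…° → H = 305.1°
= HSL(305.1°, 50.0%, 27.5%)


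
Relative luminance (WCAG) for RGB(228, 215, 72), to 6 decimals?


Linearize each channel (sRGB transfer function): c = v/255; c_lin = c/12.92 if c ≤ 0.04045, else ((c+0.055)/1.055)^2.4
  R: 228/255 ≈ 0.894118 > 0.04045 → ((0.894118+0.055)/1.055)^2.4 ≈ 0.775822
  G: 215/255 ≈ 0.843137 > 0.04045 → ((0.843137+0.055)/1.055)^2.4 ≈ 0.679542
  B: 72/255 ≈ 0.282353 > 0.04045 → ((0.282353+0.055)/1.055)^2.4 ≈ 0.064803
R_lin = 0.775822, G_lin = 0.679542, B_lin = 0.064803
L = 0.2126×R + 0.7152×G + 0.0722×B
L = 0.2126×0.775822 + 0.7152×0.679542 + 0.0722×0.064803
L ≈ 0.655627


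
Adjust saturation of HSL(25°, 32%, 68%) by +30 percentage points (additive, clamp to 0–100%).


Original S = 32%
Adjustment = +30 percentage points
New S = 32 + (30) = 62
Clamp to [0, 100] → 62
= HSL(25°, 62%, 68%)


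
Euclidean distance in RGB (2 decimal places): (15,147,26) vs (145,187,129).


d = √[(R₁-R₂)² + (G₁-G₂)² + (B₁-B₂)²]
d = √[(15-145)² + (147-187)² + (26-129)²]
d = √[16900 + 1600 + 10609]
d = √29109
d ≈ 170.61


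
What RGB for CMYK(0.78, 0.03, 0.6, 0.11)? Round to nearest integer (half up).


R = 255 × (1-C) × (1-K) = 255 × 0.22 × 0.89 = 49.929 → 50
G = 255 × (1-M) × (1-K) = 255 × 0.97 × 0.89 = 220.1415 → 220
B = 255 × (1-Y) × (1-K) = 255 × 0.40 × 0.89 = 90.78 → 91
= RGB(50, 220, 91)


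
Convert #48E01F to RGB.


48 → 72 (R)
E0 → 224 (G)
1F → 31 (B)
= RGB(72, 224, 31)


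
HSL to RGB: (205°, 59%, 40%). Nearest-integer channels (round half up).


H=205°, S=0.59, L=0.40
C = (1-|2L-1|)×S = (1-|-0.20|)×0.59 = 0.472
H' = H/60 = 205/60 ≈ 3.4167; X = C×(1-|H' mod 2 - 1|) ≈ 0.2753
m = L - C/2 = 0.40 - 0.236 = 0.164
Sector ⌊H'⌋ = 3 → (R',G',B') = (0.0, ≈0.2753, 0.472)
RGB = ((R'+m)×255, (G'+m)×255, (B'+m)×255) = (41.82, 112.03, 162.18)
Round half up → RGB(42, 112, 162)


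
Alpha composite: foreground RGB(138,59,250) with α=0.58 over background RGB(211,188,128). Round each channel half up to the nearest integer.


C = α×F + (1-α)×B, with 1-α = 0.42
R: 0.58×138 + 0.42×211 = 80.04 + 88.62 = 168.66 → 169
G: 0.58×59 + 0.42×188 = 34.22 + 78.96 = 113.18 → 113
B: 0.58×250 + 0.42×128 = 145.00 + 53.76 = 198.76 → 199
= RGB(169, 113, 199)


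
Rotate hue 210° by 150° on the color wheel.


New hue = (H + rotation) mod 360
New hue = (210 + 150) mod 360
= 360 mod 360
= 0°


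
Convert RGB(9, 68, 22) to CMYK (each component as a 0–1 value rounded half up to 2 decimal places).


R'=9/255≈0.0353, G'=68/255≈0.2667, B'=22/255≈0.0863
K = 1 - max(R',G',B') = 1 - 68/255 = 187/255 = 0.73333… → 0.73
(1-R'-K)/(1-K) simplifies to (max-R)/max with max = 68:
C = (68-9)/68 = 59/68 = 0.86764… → 0.87
M = (68-68)/68 = 0/68 = 0 → 0.00
Y = (68-22)/68 = 46/68 = 0.67647… → 0.68
= CMYK(0.87, 0.00, 0.68, 0.73)


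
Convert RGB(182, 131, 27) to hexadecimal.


R = 182 → B6 (hex)
G = 131 → 83 (hex)
B = 27 → 1B (hex)
Hex = #B6831B


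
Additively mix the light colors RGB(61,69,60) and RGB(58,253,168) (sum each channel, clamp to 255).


Additive: each channel = min(255, C₁+C₂)
R: 61+58 = 119 → 119
G: 69+253 = 322 → 255
B: 60+168 = 228 → 228
= RGB(119, 255, 228)


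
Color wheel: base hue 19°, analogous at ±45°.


Base hue: 19°
Left analog: (19 - 45) mod 360 = 334°
Right analog: (19 + 45) mod 360 = 64°
Analogous hues = 334° and 64°


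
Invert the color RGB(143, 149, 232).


Invert: (255-R, 255-G, 255-B)
R: 255-143 = 112
G: 255-149 = 106
B: 255-232 = 23
= RGB(112, 106, 23)


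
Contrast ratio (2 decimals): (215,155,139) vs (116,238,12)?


Linearize each sRGB channel c=v/255: c/12.92 if c ≤ 0.04045 else ((c+0.055)/1.055)^2.4
L = 0.2126×R_lin + 0.7152×G_lin + 0.0722×B_lin
Color 1 (215,155,139):
  R=215: 215/255≈0.8431 > 0.04045 → ((0.8431+0.055)/1.055)^2.4 ≈ 0.67954
  G=155: 155/255≈0.6078 > 0.04045 → ((0.6078+0.055)/1.055)^2.4 ≈ 0.32778
  B=139: 139/255≈0.5451 > 0.04045 → ((0.5451+0.055)/1.055)^2.4 ≈ 0.25818
  L1 = 0.2126×0.67954 + 0.7152×0.32778 + 0.0722×0.25818 ≈ 0.39754
Color 2 (116,238,12):
  R=116: 116/255≈0.4549 > 0.04045 → ((0.4549+0.055)/1.055)^2.4 ≈ 0.17465
  G=238: 238/255≈0.9333 > 0.04045 → ((0.9333+0.055)/1.055)^2.4 ≈ 0.85499
  B=12: 12/255≈0.0471 > 0.04045 → ((0.0471+0.055)/1.055)^2.4 ≈ 0.00368
  L2 = 0.2126×0.17465 + 0.7152×0.85499 + 0.0722×0.00368 ≈ 0.64889
Lighter = 0.64889, Darker = 0.39754
Ratio = (L_lighter + 0.05) / (L_darker + 0.05)
Ratio = (0.64889 + 0.05) / (0.39754 + 0.05) = 0.69889 / 0.44754 ≈ 1.5616
Ratio ≈ 1.56:1


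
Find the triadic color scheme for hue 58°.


Triadic: equally spaced at 120° intervals
H1 = 58°
H2 = (58 + 120) mod 360 = 178°
H3 = (58 + 240) mod 360 = 298°
Triadic = 58°, 178°, 298°


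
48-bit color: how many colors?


Colors = 2^bits = 2^48
= 281,474,976,710,656 colors


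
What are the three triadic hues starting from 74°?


Triadic: equally spaced at 120° intervals
H1 = 74°
H2 = (74 + 120) mod 360 = 194°
H3 = (74 + 240) mod 360 = 314°
Triadic = 74°, 194°, 314°


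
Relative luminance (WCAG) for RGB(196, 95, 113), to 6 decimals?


Linearize each channel (sRGB transfer function): c = v/255; c_lin = c/12.92 if c ≤ 0.04045, else ((c+0.055)/1.055)^2.4
  R: 196/255 ≈ 0.768627 > 0.04045 → ((0.768627+0.055)/1.055)^2.4 ≈ 0.552011
  G: 95/255 ≈ 0.372549 > 0.04045 → ((0.372549+0.055)/1.055)^2.4 ≈ 0.114435
  B: 113/255 ≈ 0.443137 > 0.04045 → ((0.443137+0.055)/1.055)^2.4 ≈ 0.165132
R_lin = 0.552011, G_lin = 0.114435, B_lin = 0.165132
L = 0.2126×R + 0.7152×G + 0.0722×B
L = 0.2126×0.552011 + 0.7152×0.114435 + 0.0722×0.165132
L ≈ 0.211124


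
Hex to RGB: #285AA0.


28 → 40 (R)
5A → 90 (G)
A0 → 160 (B)
= RGB(40, 90, 160)


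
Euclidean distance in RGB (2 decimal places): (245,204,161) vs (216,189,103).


d = √[(R₁-R₂)² + (G₁-G₂)² + (B₁-B₂)²]
d = √[(245-216)² + (204-189)² + (161-103)²]
d = √[841 + 225 + 3364]
d = √4430
d ≈ 66.56


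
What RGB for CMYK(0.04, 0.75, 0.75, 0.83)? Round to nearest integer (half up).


R = 255 × (1-C) × (1-K) = 255 × 0.96 × 0.17 = 41.616 → 42
G = 255 × (1-M) × (1-K) = 255 × 0.25 × 0.17 = 10.8375 → 11
B = 255 × (1-Y) × (1-K) = 255 × 0.25 × 0.17 = 10.8375 → 11
= RGB(42, 11, 11)


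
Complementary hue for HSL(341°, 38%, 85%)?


Complement = opposite side of color wheel = hue + 180°
H' = (341 + 180) mod 360 = 161°
S and L unchanged.
= HSL(161°, 38%, 85%)


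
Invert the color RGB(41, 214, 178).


Invert: (255-R, 255-G, 255-B)
R: 255-41 = 214
G: 255-214 = 41
B: 255-178 = 77
= RGB(214, 41, 77)


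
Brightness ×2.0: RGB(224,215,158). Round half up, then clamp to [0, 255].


Multiply each channel by 2.0, round half up, clamp to [0, 255]
R: 224×2.0 = 448 → clamp → 255
G: 215×2.0 = 430 → clamp → 255
B: 158×2.0 = 316 → clamp → 255
= RGB(255, 255, 255)


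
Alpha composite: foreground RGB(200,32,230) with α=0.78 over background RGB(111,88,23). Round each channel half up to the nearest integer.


C = α×F + (1-α)×B, with 1-α = 0.22
R: 0.78×200 + 0.22×111 = 156.00 + 24.42 = 180.42 → 180
G: 0.78×32 + 0.22×88 = 24.96 + 19.36 = 44.32 → 44
B: 0.78×230 + 0.22×23 = 179.40 + 5.06 = 184.46 → 184
= RGB(180, 44, 184)


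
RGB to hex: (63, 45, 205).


R = 63 → 3F (hex)
G = 45 → 2D (hex)
B = 205 → CD (hex)
Hex = #3F2DCD


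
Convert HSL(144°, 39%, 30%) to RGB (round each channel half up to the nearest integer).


H=144°, S=0.39, L=0.30
C = (1-|2L-1|)×S = (1-|-0.40|)×0.39 = 0.234
H' = H/60 = 144/60 ≈ 2.4000; X = C×(1-|H' mod 2 - 1|) = 0.0936
m = L - C/2 = 0.30 - 0.117 = 0.183
Sector ⌊H'⌋ = 2 → (R',G',B') = (0.0, 0.234, 0.0936)
RGB = ((R'+m)×255, (G'+m)×255, (B'+m)×255) = (46.665, 106.335, 70.533)
Round half up → RGB(47, 106, 71)


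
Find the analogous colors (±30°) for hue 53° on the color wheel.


Base hue: 53°
Left analog: (53 - 30) mod 360 = 23°
Right analog: (53 + 30) mod 360 = 83°
Analogous hues = 23° and 83°


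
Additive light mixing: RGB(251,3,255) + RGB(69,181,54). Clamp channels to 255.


Additive: each channel = min(255, C₁+C₂)
R: 251+69 = 320 → 255
G: 3+181 = 184 → 184
B: 255+54 = 309 → 255
= RGB(255, 184, 255)


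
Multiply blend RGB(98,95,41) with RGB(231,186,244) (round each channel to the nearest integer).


Multiply: C = A×B/255, rounded to nearest integer
R: 98×231/255 = 22638/255 ≈ 88.776 → 89
G: 95×186/255 = 17670/255 ≈ 69.294 → 69
B: 41×244/255 = 10004/255 ≈ 39.231 → 39
= RGB(89, 69, 39)


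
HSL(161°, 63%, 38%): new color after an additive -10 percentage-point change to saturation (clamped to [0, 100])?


Original S = 63%
Adjustment = -10 percentage points
New S = 63 + (-10) = 53
Clamp to [0, 100] → 53
= HSL(161°, 53%, 38%)


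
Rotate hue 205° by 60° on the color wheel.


New hue = (H + rotation) mod 360
New hue = (205 + 60) mod 360
= 265 mod 360
= 265°


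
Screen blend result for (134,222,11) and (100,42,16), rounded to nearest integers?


Screen: C = 255 - (255-A)×(255-B)/255, rounded to nearest integer
R: 255 - (255-134)×(255-100)/255 = 255 - 18755/255 ≈ 255 - 73.549 = 181.451 → 181
G: 255 - (255-222)×(255-42)/255 = 255 - 7029/255 ≈ 255 - 27.565 = 227.435 → 227
B: 255 - (255-11)×(255-16)/255 = 255 - 58316/255 ≈ 255 - 228.690 = 26.310 → 26
= RGB(181, 227, 26)


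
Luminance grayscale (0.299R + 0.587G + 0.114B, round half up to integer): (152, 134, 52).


Gray = 0.299×R + 0.587×G + 0.114×B
Gray = 0.299×152 + 0.587×134 + 0.114×52
Gray = 45.448 + 78.658 + 5.928
Gray = 130.034 → round half up → 130
Gray = 130


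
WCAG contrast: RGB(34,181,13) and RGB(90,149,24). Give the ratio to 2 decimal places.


Linearize each sRGB channel c=v/255: c/12.92 if c ≤ 0.04045 else ((c+0.055)/1.055)^2.4
L = 0.2126×R_lin + 0.7152×G_lin + 0.0722×B_lin
Color 1 (34,181,13):
  R=34: 34/255≈0.1333 > 0.04045 → ((0.1333+0.055)/1.055)^2.4 ≈ 0.01600
  G=181: 181/255≈0.7098 > 0.04045 → ((0.7098+0.055)/1.055)^2.4 ≈ 0.46208
  B=13: 13/255≈0.0510 > 0.04045 → ((0.0510+0.055)/1.055)^2.4 ≈ 0.00402
  L1 = 0.2126×0.01600 + 0.7152×0.46208 + 0.0722×0.00402 ≈ 0.33417
Color 2 (90,149,24):
  R=90: 90/255≈0.3529 > 0.04045 → ((0.3529+0.055)/1.055)^2.4 ≈ 0.10224
  G=149: 149/255≈0.5843 > 0.04045 → ((0.5843+0.055)/1.055)^2.4 ≈ 0.30054
  B=24: 24/255≈0.0941 > 0.04045 → ((0.0941+0.055)/1.055)^2.4 ≈ 0.00913
  L2 = 0.2126×0.10224 + 0.7152×0.30054 + 0.0722×0.00913 ≈ 0.23734
Lighter = 0.33417, Darker = 0.23734
Ratio = (L_lighter + 0.05) / (L_darker + 0.05)
Ratio = (0.33417 + 0.05) / (0.23734 + 0.05) = 0.38417 / 0.28734 ≈ 1.3370
Ratio ≈ 1.34:1
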